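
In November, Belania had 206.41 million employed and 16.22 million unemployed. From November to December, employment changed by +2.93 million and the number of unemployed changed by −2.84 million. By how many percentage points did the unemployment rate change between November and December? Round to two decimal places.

November: labor force = 206.41 + 16.22 = 222.63; u = 16.22/222.63 = 7.29%.
December: labor force = 209.34 + 13.38 = 222.72; u = 13.38/222.72 = 6.01%.
Change = 6.01% − 7.29% = −1.28 pp.

The unemployment rate changed by −1.28 percentage points.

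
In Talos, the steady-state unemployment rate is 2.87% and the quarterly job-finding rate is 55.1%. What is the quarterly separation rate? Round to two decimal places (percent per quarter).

Separation rate ≈ 1.63% per quarter.

From u* = s/(s+f): s = u·f/(1−u).
s = 0.0287 × 55.1 / (1 − 0.0287) = 1.5814 / 0.9713 ≈ 1.63% per quarter.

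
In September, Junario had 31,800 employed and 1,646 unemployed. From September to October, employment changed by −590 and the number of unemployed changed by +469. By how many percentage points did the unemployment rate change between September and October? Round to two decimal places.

September: labor force = 31,800 + 1,646 = 33,446; u = 1,646/33,446 = 4.92%.
October: labor force = 31,210 + 2,115 = 33,325; u = 2,115/33,325 = 6.35%.
Change = 6.35% − 4.92% = +1.43 pp.

The unemployment rate changed by +1.43 percentage points.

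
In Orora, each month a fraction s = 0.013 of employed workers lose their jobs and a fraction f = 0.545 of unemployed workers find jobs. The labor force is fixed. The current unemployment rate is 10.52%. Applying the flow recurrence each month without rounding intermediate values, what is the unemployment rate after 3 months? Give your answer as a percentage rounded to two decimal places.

Unemployment rate after three months ≈ 3.04%.

With a fixed labor force, u_{t+1} = u_t + s·(1−u_t) − f·u_t = u_t·(1−s−f) + s.
Here 1−s−f = 0.442 and s = 0.013.
u_1 = 0.105200 × 0.442 + 0.013 = 0.059498.
u_2 = 0.059498 × 0.442 + 0.013 = 0.039298.
u_3 = 0.039298 × 0.442 + 0.013 = 0.030370.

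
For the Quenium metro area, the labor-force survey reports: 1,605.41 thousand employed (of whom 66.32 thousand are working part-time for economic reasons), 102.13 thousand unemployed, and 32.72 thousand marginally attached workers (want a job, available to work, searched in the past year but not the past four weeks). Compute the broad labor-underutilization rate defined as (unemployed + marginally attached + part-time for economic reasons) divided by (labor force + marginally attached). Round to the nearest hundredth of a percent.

Broad underutilization rate ≈ 11.56%.

Labor force = 1,605.41 + 102.13 = 1,707.54 thousand.
Numerator = 102.13 + 32.72 + 66.32 = 201.17 thousand.
Denominator = 1,707.54 + 32.72 = 1,740.26 thousand.
Broad rate = 201.17 / 1,740.26 = 11.56%.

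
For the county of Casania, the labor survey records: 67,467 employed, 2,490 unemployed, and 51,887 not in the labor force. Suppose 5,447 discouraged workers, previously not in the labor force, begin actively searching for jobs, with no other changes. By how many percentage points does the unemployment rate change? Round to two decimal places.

Initially, labor force = 67,467 + 2,490 = 69,957, so u = 2,490/69,957 = 3.56%.
After the change, unemployed and labor force both rise by 5,447 → E = 67,467, U = 7,937, labor force = 75,404.
New unemployment rate = 7,937 / 75,404 = 10.53%.
Change = 10.53% − 3.56% = +6.97 percentage points.

The unemployment rate changes by +6.97 percentage points.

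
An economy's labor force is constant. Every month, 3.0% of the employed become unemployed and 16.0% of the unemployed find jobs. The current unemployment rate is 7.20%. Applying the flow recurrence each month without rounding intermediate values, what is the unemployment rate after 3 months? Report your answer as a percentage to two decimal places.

With a fixed labor force, u_{t+1} = u_t + s·(1−u_t) − f·u_t = u_t·(1−s−f) + s.
Here 1−s−f = 0.810 and s = 0.030.
u_1 = 0.072000 × 0.810 + 0.030 = 0.088320.
u_2 = 0.088320 × 0.810 + 0.030 = 0.101539.
u_3 = 0.101539 × 0.810 + 0.030 = 0.112247.

Unemployment rate after three months ≈ 11.22%.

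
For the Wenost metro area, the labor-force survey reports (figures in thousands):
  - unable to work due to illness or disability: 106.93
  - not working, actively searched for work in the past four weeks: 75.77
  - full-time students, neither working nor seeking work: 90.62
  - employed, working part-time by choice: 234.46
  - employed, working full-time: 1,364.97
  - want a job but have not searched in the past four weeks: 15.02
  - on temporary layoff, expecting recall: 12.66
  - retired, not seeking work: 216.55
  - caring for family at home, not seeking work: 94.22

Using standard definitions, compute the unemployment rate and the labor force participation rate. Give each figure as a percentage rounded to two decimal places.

Employed = 234.46 + 1,364.97 = 1,599.43 thousand.
Unemployed = 75.77 + 12.66 = 88.43 thousand (jobless and actively searching, or on temporary layoff).
Labor force = 1,599.43 + 88.43 = 1,687.86 thousand.
Not in labor force = 106.93 + 90.62 + 15.02 + 216.55 + 94.22 = 523.34 thousand (those not working and not actively searching are outside the labor force — including those who want a job but have given up searching).
Civilian working-age population = 1,687.86 + 523.34 = 2,211.20 thousand.
Unemployment rate = 88.43 / 1,687.86 = 5.24%.
Labor force participation rate = 1,687.86 / 2,211.20 = 76.33%.

Unemployment rate ≈ 5.24%; labor force participation rate ≈ 76.33%.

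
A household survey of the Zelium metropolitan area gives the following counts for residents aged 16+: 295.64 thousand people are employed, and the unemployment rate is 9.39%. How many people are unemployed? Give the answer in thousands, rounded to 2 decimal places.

About 30.64 thousand are unemployed.

Let U be the number unemployed. The labor force is E + U, and U/(E+U) = 0.0939.
So U = 0.0939 × 295.64 / (1 − 0.0939) = 27.7606 / 0.9061 ≈ 30.64 thousand.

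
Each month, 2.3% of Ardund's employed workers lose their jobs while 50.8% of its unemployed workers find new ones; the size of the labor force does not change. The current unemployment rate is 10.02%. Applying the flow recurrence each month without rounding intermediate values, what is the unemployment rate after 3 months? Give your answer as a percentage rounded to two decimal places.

With a fixed labor force, u_{t+1} = u_t + s·(1−u_t) − f·u_t = u_t·(1−s−f) + s.
Here 1−s−f = 0.469 and s = 0.023.
u_1 = 0.100200 × 0.469 + 0.023 = 0.069994.
u_2 = 0.069994 × 0.469 + 0.023 = 0.055827.
u_3 = 0.055827 × 0.469 + 0.023 = 0.049183.

Unemployment rate after three months ≈ 4.92%.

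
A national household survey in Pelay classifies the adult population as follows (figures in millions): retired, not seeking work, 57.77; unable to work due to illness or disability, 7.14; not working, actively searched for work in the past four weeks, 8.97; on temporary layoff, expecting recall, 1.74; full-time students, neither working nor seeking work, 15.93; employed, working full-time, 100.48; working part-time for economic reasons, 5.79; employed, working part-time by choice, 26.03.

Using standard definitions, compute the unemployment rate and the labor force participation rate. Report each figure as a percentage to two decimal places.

Employed = 100.48 + 5.79 + 26.03 = 132.30 million (anyone who worked, including part-time for economic reasons, counts as employed).
Unemployed = 8.97 + 1.74 = 10.71 million (jobless and actively searching, or on temporary layoff).
Labor force = 132.30 + 10.71 = 143.01 million.
Not in labor force = 57.77 + 7.14 + 15.93 = 80.84 million (those not working and not actively searching are outside the labor force).
Civilian working-age population = 143.01 + 80.84 = 223.85 million.
Unemployment rate = 10.71 / 143.01 = 7.49%.
Labor force participation rate = 143.01 / 223.85 = 63.89%.

Unemployment rate ≈ 7.49%; labor force participation rate ≈ 63.89%.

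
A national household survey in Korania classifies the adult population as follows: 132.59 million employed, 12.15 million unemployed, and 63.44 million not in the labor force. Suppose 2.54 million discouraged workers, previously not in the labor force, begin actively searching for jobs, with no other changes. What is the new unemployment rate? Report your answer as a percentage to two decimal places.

New unemployment rate ≈ 9.97%.

Initially, labor force = 132.59 + 12.15 = 144.74 million, so u = 12.15/144.74 = 8.39%.
After the change, unemployed and labor force both rise by 2.54 → E = 132.59, U = 14.69, labor force = 147.28 million.
New unemployment rate = 14.69 / 147.28 = 9.97%.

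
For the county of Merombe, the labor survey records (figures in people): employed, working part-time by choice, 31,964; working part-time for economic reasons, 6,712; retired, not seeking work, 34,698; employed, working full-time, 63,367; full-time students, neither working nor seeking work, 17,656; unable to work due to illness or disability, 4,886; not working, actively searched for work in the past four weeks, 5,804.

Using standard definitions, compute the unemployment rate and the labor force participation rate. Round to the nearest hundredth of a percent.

Employed = 31,964 + 6,712 + 63,367 = 102,043 (anyone who worked, including part-time for economic reasons, counts as employed).
Unemployed = 5,804.
Labor force = 102,043 + 5,804 = 107,847.
Not in labor force = 34,698 + 17,656 + 4,886 = 57,240 (those not working and not actively searching are outside the labor force).
Civilian working-age population = 107,847 + 57,240 = 165,087.
Unemployment rate = 5,804 / 107,847 = 5.38%.
Labor force participation rate = 107,847 / 165,087 = 65.33%.

Unemployment rate ≈ 5.38%; labor force participation rate ≈ 65.33%.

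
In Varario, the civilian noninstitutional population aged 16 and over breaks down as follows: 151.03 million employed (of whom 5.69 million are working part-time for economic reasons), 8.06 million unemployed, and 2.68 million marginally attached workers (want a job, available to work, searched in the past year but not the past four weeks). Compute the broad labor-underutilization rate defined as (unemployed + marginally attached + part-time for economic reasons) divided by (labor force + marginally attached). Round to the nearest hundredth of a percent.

Labor force = 151.03 + 8.06 = 159.09 million.
Numerator = 8.06 + 2.68 + 5.69 = 16.43 million.
Denominator = 159.09 + 2.68 = 161.77 million.
Broad rate = 16.43 / 161.77 = 10.16%.

Broad underutilization rate ≈ 10.16%.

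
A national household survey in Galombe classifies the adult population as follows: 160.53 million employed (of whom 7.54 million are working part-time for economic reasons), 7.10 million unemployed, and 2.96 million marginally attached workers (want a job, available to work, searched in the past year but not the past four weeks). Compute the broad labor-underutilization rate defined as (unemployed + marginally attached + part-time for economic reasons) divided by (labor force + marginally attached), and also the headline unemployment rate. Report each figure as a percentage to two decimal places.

Labor force = 160.53 + 7.10 = 167.63 million.
Numerator = 7.10 + 2.96 + 7.54 = 17.60 million.
Denominator = 167.63 + 2.96 = 170.59 million.
Broad rate = 17.60 / 170.59 = 10.32%.
Headline unemployment rate = 7.10 / 167.63 = 4.24%.

Broad underutilization rate ≈ 10.32%; headline unemployment rate ≈ 4.24%.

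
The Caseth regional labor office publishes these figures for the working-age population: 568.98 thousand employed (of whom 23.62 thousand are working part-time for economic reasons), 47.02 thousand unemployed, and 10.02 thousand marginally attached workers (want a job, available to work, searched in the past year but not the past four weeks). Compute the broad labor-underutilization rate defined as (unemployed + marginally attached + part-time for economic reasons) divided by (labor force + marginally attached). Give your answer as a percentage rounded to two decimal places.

Labor force = 568.98 + 47.02 = 616.00 thousand.
Numerator = 47.02 + 10.02 + 23.62 = 80.66 thousand.
Denominator = 616.00 + 10.02 = 626.02 thousand.
Broad rate = 80.66 / 626.02 = 12.88%.

Broad underutilization rate ≈ 12.88%.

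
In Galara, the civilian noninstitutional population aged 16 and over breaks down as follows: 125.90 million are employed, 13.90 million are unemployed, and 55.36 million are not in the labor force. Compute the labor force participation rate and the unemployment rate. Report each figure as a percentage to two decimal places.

Labor force = employed + unemployed = 125.90 + 13.90 = 139.80 million.
Working-age population = 139.80 + 55.36 = 195.16 million.
Unemployment rate = 13.90 / 139.80 = 9.94%.
Labor force participation rate = 139.80 / 195.16 = 71.63%.

Labor force participation rate ≈ 71.63%; unemployment rate ≈ 9.94%.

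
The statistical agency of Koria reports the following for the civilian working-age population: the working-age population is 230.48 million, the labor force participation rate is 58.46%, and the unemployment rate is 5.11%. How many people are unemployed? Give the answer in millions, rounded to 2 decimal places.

About 6.89 million are unemployed.

Labor force = 0.5846 × 230.48 = 134.74 million.
Unemployed = 0.0511 × 134.74 ≈ 6.89 million.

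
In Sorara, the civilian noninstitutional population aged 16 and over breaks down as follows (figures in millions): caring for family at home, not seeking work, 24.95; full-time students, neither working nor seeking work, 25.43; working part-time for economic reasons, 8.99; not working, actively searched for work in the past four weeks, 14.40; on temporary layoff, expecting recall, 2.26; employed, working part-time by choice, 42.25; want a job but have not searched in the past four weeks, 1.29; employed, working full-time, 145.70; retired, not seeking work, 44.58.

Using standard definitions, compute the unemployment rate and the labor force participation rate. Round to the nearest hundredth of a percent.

Employed = 8.99 + 42.25 + 145.70 = 196.94 million (anyone who worked, including part-time for economic reasons, counts as employed).
Unemployed = 14.40 + 2.26 = 16.66 million (jobless and actively searching, or on temporary layoff).
Labor force = 196.94 + 16.66 = 213.60 million.
Not in labor force = 24.95 + 25.43 + 1.29 + 44.58 = 96.25 million (those not working and not actively searching are outside the labor force — including those who want a job but have given up searching).
Civilian working-age population = 213.60 + 96.25 = 309.85 million.
Unemployment rate = 16.66 / 213.60 = 7.80%.
Labor force participation rate = 213.60 / 309.85 = 68.94%.

Unemployment rate ≈ 7.80%; labor force participation rate ≈ 68.94%.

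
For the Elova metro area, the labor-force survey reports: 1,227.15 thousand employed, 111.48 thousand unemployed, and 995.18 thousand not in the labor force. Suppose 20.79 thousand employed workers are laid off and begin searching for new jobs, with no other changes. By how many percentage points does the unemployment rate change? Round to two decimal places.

Initially, labor force = 1,227.15 + 111.48 = 1,338.63 thousand, so u = 111.48/1,338.63 = 8.33%.
After the change, employed falls and unemployed rises by 20.79; labor force unchanged → E = 1,206.36, U = 132.27, labor force = 1,338.63 thousand.
New unemployment rate = 132.27 / 1,338.63 = 9.88%.
Change = 9.88% − 8.33% = +1.55 percentage points.

The unemployment rate changes by +1.55 percentage points.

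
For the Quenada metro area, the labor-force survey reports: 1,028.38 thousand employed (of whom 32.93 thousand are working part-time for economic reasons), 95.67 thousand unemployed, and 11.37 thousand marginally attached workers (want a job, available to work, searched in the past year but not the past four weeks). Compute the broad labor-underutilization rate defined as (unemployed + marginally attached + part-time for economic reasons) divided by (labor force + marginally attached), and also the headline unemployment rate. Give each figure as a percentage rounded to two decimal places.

Labor force = 1,028.38 + 95.67 = 1,124.05 thousand.
Numerator = 95.67 + 11.37 + 32.93 = 139.97 thousand.
Denominator = 1,124.05 + 11.37 = 1,135.42 thousand.
Broad rate = 139.97 / 1,135.42 = 12.33%.
Headline unemployment rate = 95.67 / 1,124.05 = 8.51%.

Broad underutilization rate ≈ 12.33%; headline unemployment rate ≈ 8.51%.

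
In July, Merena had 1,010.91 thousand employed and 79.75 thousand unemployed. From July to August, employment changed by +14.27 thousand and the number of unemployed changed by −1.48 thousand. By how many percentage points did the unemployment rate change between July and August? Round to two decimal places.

The unemployment rate changed by −0.22 percentage points.

July: labor force = 1,010.91 + 79.75 = 1,090.66; u = 79.75/1,090.66 = 7.31%.
August: labor force = 1,025.18 + 78.27 = 1,103.45; u = 78.27/1,103.45 = 7.09%.
Change = 7.09% − 7.31% = −0.22 pp.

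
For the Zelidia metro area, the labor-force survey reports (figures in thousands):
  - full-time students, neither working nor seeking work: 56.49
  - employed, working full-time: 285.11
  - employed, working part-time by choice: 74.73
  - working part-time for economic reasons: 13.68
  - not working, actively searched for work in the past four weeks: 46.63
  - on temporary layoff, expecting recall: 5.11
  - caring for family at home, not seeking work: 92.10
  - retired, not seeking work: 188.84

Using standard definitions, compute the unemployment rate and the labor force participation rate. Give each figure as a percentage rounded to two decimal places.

Employed = 285.11 + 74.73 + 13.68 = 373.52 thousand (anyone who worked, including part-time for economic reasons, counts as employed).
Unemployed = 46.63 + 5.11 = 51.74 thousand (jobless and actively searching, or on temporary layoff).
Labor force = 373.52 + 51.74 = 425.26 thousand.
Not in labor force = 56.49 + 92.10 + 188.84 = 337.43 thousand (those not working and not actively searching are outside the labor force).
Civilian working-age population = 425.26 + 337.43 = 762.69 thousand.
Unemployment rate = 51.74 / 425.26 = 12.17%.
Labor force participation rate = 425.26 / 762.69 = 55.76%.

Unemployment rate ≈ 12.17%; labor force participation rate ≈ 55.76%.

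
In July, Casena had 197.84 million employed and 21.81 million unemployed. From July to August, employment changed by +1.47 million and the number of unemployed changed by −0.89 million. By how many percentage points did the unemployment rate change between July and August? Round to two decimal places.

July: labor force = 197.84 + 21.81 = 219.65; u = 21.81/219.65 = 9.93%.
August: labor force = 199.31 + 20.92 = 220.23; u = 20.92/220.23 = 9.50%.
Change = 9.50% − 9.93% = −0.43 pp.

The unemployment rate changed by −0.43 percentage points.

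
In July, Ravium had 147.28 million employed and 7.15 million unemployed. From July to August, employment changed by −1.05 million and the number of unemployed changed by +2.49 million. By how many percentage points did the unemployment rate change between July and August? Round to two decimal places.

July: labor force = 147.28 + 7.15 = 154.43; u = 7.15/154.43 = 4.63%.
August: labor force = 146.23 + 9.64 = 155.87; u = 9.64/155.87 = 6.18%.
Change = 6.18% − 4.63% = +1.55 pp.

The unemployment rate changed by +1.55 percentage points.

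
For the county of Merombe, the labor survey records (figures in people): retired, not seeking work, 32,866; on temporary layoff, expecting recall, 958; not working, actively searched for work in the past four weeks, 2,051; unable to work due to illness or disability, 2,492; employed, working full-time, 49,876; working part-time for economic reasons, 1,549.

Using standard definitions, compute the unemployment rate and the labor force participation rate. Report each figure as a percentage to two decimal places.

Employed = 49,876 + 1,549 = 51,425 (anyone who worked, including part-time for economic reasons, counts as employed).
Unemployed = 958 + 2,051 = 3,009 (jobless and actively searching, or on temporary layoff).
Labor force = 51,425 + 3,009 = 54,434.
Not in labor force = 32,866 + 2,492 = 35,358 (those not working and not actively searching are outside the labor force).
Civilian working-age population = 54,434 + 35,358 = 89,792.
Unemployment rate = 3,009 / 54,434 = 5.53%.
Labor force participation rate = 54,434 / 89,792 = 60.62%.

Unemployment rate ≈ 5.53%; labor force participation rate ≈ 60.62%.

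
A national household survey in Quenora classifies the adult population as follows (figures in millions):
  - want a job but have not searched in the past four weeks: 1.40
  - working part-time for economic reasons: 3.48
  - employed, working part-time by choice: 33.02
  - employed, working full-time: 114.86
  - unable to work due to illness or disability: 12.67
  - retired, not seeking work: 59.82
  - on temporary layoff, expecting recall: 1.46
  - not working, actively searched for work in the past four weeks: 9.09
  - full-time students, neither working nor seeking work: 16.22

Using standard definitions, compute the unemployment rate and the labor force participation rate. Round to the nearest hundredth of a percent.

Unemployment rate ≈ 6.52%; labor force participation rate ≈ 64.24%.

Employed = 3.48 + 33.02 + 114.86 = 151.36 million (anyone who worked, including part-time for economic reasons, counts as employed).
Unemployed = 1.46 + 9.09 = 10.55 million (jobless and actively searching, or on temporary layoff).
Labor force = 151.36 + 10.55 = 161.91 million.
Not in labor force = 1.40 + 12.67 + 59.82 + 16.22 = 90.11 million (those not working and not actively searching are outside the labor force — including those who want a job but have given up searching).
Civilian working-age population = 161.91 + 90.11 = 252.02 million.
Unemployment rate = 10.55 / 161.91 = 6.52%.
Labor force participation rate = 161.91 / 252.02 = 64.24%.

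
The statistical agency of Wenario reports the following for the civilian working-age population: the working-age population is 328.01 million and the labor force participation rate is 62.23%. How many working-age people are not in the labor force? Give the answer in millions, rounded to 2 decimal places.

About 123.89 million are not in the labor force.

Share not in the labor force = 1 − 0.6223 = 0.3777.
Not in labor force = 0.3777 × 328.01 ≈ 123.89 million.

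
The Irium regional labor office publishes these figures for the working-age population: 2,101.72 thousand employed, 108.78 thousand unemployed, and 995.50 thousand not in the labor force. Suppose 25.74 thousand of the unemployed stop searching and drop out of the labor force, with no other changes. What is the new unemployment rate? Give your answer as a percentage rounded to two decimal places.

Initially, labor force = 2,101.72 + 108.78 = 2,210.50 thousand, so u = 108.78/2,210.50 = 4.92%.
After the change, unemployed and labor force both fall by 25.74 → E = 2,101.72, U = 83.04, labor force = 2,184.76 thousand.
New unemployment rate = 83.04 / 2,184.76 = 3.80%.

New unemployment rate ≈ 3.80%.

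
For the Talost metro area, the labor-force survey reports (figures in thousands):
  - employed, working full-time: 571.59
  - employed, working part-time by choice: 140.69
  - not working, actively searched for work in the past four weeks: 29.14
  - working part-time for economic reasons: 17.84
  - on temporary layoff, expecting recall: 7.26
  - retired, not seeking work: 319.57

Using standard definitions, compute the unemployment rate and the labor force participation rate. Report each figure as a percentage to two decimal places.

Employed = 571.59 + 140.69 + 17.84 = 730.12 thousand (anyone who worked, including part-time for economic reasons, counts as employed).
Unemployed = 29.14 + 7.26 = 36.40 thousand (jobless and actively searching, or on temporary layoff).
Labor force = 730.12 + 36.40 = 766.52 thousand.
Not in labor force = 319.57 thousand (those not working and not actively searching are outside the labor force).
Civilian working-age population = 766.52 + 319.57 = 1,086.09 thousand.
Unemployment rate = 36.40 / 766.52 = 4.75%.
Labor force participation rate = 766.52 / 1,086.09 = 70.58%.

Unemployment rate ≈ 4.75%; labor force participation rate ≈ 70.58%.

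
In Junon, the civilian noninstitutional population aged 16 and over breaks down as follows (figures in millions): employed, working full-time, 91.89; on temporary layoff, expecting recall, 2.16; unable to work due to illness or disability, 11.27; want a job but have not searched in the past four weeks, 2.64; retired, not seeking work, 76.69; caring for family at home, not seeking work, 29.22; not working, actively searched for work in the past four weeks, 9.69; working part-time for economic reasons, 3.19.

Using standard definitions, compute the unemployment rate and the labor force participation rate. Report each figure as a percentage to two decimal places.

Unemployment rate ≈ 11.08%; labor force participation rate ≈ 47.16%.

Employed = 91.89 + 3.19 = 95.08 million (anyone who worked, including part-time for economic reasons, counts as employed).
Unemployed = 2.16 + 9.69 = 11.85 million (jobless and actively searching, or on temporary layoff).
Labor force = 95.08 + 11.85 = 106.93 million.
Not in labor force = 11.27 + 2.64 + 76.69 + 29.22 = 119.82 million (those not working and not actively searching are outside the labor force — including those who want a job but have given up searching).
Civilian working-age population = 106.93 + 119.82 = 226.75 million.
Unemployment rate = 11.85 / 106.93 = 11.08%.
Labor force participation rate = 106.93 / 226.75 = 47.16%.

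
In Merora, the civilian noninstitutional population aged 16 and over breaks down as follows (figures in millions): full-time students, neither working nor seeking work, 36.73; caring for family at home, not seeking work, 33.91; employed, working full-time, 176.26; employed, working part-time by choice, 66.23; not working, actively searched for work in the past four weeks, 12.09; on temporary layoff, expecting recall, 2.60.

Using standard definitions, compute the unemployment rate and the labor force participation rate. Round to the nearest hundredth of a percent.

Unemployment rate ≈ 5.71%; labor force participation rate ≈ 78.45%.

Employed = 176.26 + 66.23 = 242.49 million.
Unemployed = 12.09 + 2.60 = 14.69 million (jobless and actively searching, or on temporary layoff).
Labor force = 242.49 + 14.69 = 257.18 million.
Not in labor force = 36.73 + 33.91 = 70.64 million (those not working and not actively searching are outside the labor force).
Civilian working-age population = 257.18 + 70.64 = 327.82 million.
Unemployment rate = 14.69 / 257.18 = 5.71%.
Labor force participation rate = 257.18 / 327.82 = 78.45%.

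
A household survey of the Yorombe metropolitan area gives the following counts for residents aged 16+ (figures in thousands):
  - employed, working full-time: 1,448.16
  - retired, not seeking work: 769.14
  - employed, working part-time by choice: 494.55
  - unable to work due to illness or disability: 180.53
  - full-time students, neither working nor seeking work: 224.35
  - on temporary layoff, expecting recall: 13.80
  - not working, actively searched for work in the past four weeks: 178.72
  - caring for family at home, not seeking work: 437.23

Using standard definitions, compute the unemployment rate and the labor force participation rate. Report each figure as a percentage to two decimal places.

Unemployment rate ≈ 9.02%; labor force participation rate ≈ 56.99%.

Employed = 1,448.16 + 494.55 = 1,942.71 thousand.
Unemployed = 13.80 + 178.72 = 192.52 thousand (jobless and actively searching, or on temporary layoff).
Labor force = 1,942.71 + 192.52 = 2,135.23 thousand.
Not in labor force = 769.14 + 180.53 + 224.35 + 437.23 = 1,611.25 thousand (those not working and not actively searching are outside the labor force).
Civilian working-age population = 2,135.23 + 1,611.25 = 3,746.48 thousand.
Unemployment rate = 192.52 / 2,135.23 = 9.02%.
Labor force participation rate = 2,135.23 / 3,746.48 = 56.99%.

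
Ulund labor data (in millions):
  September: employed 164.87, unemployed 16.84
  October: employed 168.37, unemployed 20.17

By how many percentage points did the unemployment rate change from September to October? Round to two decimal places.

The unemployment rate changed by +1.43 percentage points.

September: labor force = 164.87 + 16.84 = 181.71; u = 16.84/181.71 = 9.27%.
October: labor force = 168.37 + 20.17 = 188.54; u = 20.17/188.54 = 10.70%.
Change = 10.70% − 9.27% = +1.43 pp.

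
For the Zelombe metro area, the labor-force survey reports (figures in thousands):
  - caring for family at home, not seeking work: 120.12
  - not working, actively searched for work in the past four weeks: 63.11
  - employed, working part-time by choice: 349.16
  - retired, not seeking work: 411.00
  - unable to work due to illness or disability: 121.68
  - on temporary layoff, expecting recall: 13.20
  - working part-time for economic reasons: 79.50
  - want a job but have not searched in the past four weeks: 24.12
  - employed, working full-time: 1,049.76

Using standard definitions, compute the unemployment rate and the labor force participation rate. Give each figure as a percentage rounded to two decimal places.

Employed = 349.16 + 79.50 + 1,049.76 = 1,478.42 thousand (anyone who worked, including part-time for economic reasons, counts as employed).
Unemployed = 63.11 + 13.20 = 76.31 thousand (jobless and actively searching, or on temporary layoff).
Labor force = 1,478.42 + 76.31 = 1,554.73 thousand.
Not in labor force = 120.12 + 411.00 + 121.68 + 24.12 = 676.92 thousand (those not working and not actively searching are outside the labor force — including those who want a job but have given up searching).
Civilian working-age population = 1,554.73 + 676.92 = 2,231.65 thousand.
Unemployment rate = 76.31 / 1,554.73 = 4.91%.
Labor force participation rate = 1,554.73 / 2,231.65 = 69.67%.

Unemployment rate ≈ 4.91%; labor force participation rate ≈ 69.67%.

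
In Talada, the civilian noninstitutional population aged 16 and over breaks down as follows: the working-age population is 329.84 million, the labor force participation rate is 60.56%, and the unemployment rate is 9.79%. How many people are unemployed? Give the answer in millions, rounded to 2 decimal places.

Labor force = 0.6056 × 329.84 = 199.75 million.
Unemployed = 0.0979 × 199.75 ≈ 19.56 million.

About 19.56 million are unemployed.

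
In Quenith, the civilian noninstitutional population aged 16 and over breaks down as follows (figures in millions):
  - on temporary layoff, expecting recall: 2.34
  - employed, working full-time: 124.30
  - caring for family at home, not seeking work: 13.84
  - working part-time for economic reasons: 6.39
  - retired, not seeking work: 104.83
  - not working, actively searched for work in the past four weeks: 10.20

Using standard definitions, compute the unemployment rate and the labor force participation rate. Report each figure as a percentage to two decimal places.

Unemployment rate ≈ 8.76%; labor force participation rate ≈ 54.69%.

Employed = 124.30 + 6.39 = 130.69 million (anyone who worked, including part-time for economic reasons, counts as employed).
Unemployed = 2.34 + 10.20 = 12.54 million (jobless and actively searching, or on temporary layoff).
Labor force = 130.69 + 12.54 = 143.23 million.
Not in labor force = 13.84 + 104.83 = 118.67 million (those not working and not actively searching are outside the labor force).
Civilian working-age population = 143.23 + 118.67 = 261.90 million.
Unemployment rate = 12.54 / 143.23 = 8.76%.
Labor force participation rate = 143.23 / 261.90 = 54.69%.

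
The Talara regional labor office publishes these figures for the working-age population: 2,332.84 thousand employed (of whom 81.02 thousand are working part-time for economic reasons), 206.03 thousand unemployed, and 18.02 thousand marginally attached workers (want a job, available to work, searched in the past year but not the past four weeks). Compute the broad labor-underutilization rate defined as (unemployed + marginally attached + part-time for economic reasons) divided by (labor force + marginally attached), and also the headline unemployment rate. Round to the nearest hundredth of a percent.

Labor force = 2,332.84 + 206.03 = 2,538.87 thousand.
Numerator = 206.03 + 18.02 + 81.02 = 305.07 thousand.
Denominator = 2,538.87 + 18.02 = 2,556.89 thousand.
Broad rate = 305.07 / 2,556.89 = 11.93%.
Headline unemployment rate = 206.03 / 2,538.87 = 8.12%.

Broad underutilization rate ≈ 11.93%; headline unemployment rate ≈ 8.12%.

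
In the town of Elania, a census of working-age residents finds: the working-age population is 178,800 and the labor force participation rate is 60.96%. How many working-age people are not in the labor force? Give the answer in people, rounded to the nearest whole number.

About 69,804 are not in the labor force.

Share not in the labor force = 1 − 0.6096 = 0.3904.
Not in labor force = 0.3904 × 178,800 ≈ 69,804.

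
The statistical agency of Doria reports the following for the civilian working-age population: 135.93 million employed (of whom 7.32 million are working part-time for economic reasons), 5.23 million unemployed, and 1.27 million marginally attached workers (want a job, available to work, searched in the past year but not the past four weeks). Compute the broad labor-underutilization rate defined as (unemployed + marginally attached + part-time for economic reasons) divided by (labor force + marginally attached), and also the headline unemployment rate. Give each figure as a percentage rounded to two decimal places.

Labor force = 135.93 + 5.23 = 141.16 million.
Numerator = 5.23 + 1.27 + 7.32 = 13.82 million.
Denominator = 141.16 + 1.27 = 142.43 million.
Broad rate = 13.82 / 142.43 = 9.70%.
Headline unemployment rate = 5.23 / 141.16 = 3.71%.

Broad underutilization rate ≈ 9.70%; headline unemployment rate ≈ 3.71%.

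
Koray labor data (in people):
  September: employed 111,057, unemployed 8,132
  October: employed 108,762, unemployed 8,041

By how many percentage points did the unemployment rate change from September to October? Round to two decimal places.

September: labor force = 111,057 + 8,132 = 119,189; u = 8,132/119,189 = 6.82%.
October: labor force = 108,762 + 8,041 = 116,803; u = 8,041/116,803 = 6.88%.
Change = 6.88% − 6.82% = +0.06 pp.

The unemployment rate changed by +0.06 percentage points.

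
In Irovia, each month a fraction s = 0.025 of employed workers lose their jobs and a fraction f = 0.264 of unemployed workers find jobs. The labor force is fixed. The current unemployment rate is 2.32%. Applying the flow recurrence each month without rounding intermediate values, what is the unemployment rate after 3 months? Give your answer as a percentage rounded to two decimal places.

With a fixed labor force, u_{t+1} = u_t + s·(1−u_t) − f·u_t = u_t·(1−s−f) + s.
Here 1−s−f = 0.711 and s = 0.025.
u_1 = 0.023200 × 0.711 + 0.025 = 0.041495.
u_2 = 0.041495 × 0.711 + 0.025 = 0.054503.
u_3 = 0.054503 × 0.711 + 0.025 = 0.063752.

Unemployment rate after three months ≈ 6.38%.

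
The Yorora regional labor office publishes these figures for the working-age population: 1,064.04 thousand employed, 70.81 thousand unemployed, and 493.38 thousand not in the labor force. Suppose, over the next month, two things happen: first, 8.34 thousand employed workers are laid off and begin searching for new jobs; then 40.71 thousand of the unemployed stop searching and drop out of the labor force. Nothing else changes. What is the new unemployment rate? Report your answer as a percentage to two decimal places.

Initially, labor force = 1,064.04 + 70.81 = 1,134.85 thousand, so u = 70.81/1,134.85 = 6.24%.
After the first change, employed falls and unemployed rises by 8.34; labor force unchanged → E = 1,055.70, U = 79.15, labor force = 1,134.85 thousand.
After the second change, unemployed and labor force both fall by 40.71 → E = 1,055.70, U = 38.44, labor force = 1,094.14 thousand.
New unemployment rate = 38.44 / 1,094.14 = 3.51%.

New unemployment rate ≈ 3.51%.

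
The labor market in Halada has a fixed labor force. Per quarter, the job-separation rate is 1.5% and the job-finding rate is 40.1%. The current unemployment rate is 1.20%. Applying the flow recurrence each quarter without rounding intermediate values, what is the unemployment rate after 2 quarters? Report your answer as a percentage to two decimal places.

Unemployment rate after two quarters ≈ 2.79%.

With a fixed labor force, u_{t+1} = u_t + s·(1−u_t) − f·u_t = u_t·(1−s−f) + s.
Here 1−s−f = 0.584 and s = 0.015.
u_1 = 0.012000 × 0.584 + 0.015 = 0.022008.
u_2 = 0.022008 × 0.584 + 0.015 = 0.027853.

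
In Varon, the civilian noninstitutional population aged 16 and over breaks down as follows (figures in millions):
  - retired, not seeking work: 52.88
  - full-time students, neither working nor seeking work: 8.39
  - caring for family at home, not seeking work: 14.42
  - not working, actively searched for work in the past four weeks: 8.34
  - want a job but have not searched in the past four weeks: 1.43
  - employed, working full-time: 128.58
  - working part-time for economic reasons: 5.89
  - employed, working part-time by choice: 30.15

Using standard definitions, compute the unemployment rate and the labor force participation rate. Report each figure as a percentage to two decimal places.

Employed = 128.58 + 5.89 + 30.15 = 164.62 million (anyone who worked, including part-time for economic reasons, counts as employed).
Unemployed = 8.34 million.
Labor force = 164.62 + 8.34 = 172.96 million.
Not in labor force = 52.88 + 8.39 + 14.42 + 1.43 = 77.12 million (those not working and not actively searching are outside the labor force — including those who want a job but have given up searching).
Civilian working-age population = 172.96 + 77.12 = 250.08 million.
Unemployment rate = 8.34 / 172.96 = 4.82%.
Labor force participation rate = 172.96 / 250.08 = 69.16%.

Unemployment rate ≈ 4.82%; labor force participation rate ≈ 69.16%.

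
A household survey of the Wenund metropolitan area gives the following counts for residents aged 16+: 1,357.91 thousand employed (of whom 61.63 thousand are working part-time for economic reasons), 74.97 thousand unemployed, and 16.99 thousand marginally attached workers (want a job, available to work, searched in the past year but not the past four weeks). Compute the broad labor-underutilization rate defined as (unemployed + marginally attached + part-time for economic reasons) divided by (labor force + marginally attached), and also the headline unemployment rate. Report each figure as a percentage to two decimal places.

Labor force = 1,357.91 + 74.97 = 1,432.88 thousand.
Numerator = 74.97 + 16.99 + 61.63 = 153.59 thousand.
Denominator = 1,432.88 + 16.99 = 1,449.87 thousand.
Broad rate = 153.59 / 1,449.87 = 10.59%.
Headline unemployment rate = 74.97 / 1,432.88 = 5.23%.

Broad underutilization rate ≈ 10.59%; headline unemployment rate ≈ 5.23%.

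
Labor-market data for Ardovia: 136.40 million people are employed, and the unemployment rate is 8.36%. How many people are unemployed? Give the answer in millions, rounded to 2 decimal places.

Let U be the number unemployed. The labor force is E + U, and U/(E+U) = 0.0836.
So U = 0.0836 × 136.40 / (1 − 0.0836) = 11.4030 / 0.9164 ≈ 12.44 million.

About 12.44 million are unemployed.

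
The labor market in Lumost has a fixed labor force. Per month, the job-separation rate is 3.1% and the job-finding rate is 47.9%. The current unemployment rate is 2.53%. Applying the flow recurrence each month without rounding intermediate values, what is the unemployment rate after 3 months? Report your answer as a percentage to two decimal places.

Unemployment rate after three months ≈ 5.66%.

With a fixed labor force, u_{t+1} = u_t + s·(1−u_t) − f·u_t = u_t·(1−s−f) + s.
Here 1−s−f = 0.490 and s = 0.031.
u_1 = 0.025300 × 0.490 + 0.031 = 0.043397.
u_2 = 0.043397 × 0.490 + 0.031 = 0.052265.
u_3 = 0.052265 × 0.490 + 0.031 = 0.056610.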